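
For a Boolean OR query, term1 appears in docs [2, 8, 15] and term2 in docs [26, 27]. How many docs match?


Boolean OR: find union of posting lists
term1 docs: [2, 8, 15]
term2 docs: [26, 27]
Union: [2, 8, 15, 26, 27]
|union| = 5

5


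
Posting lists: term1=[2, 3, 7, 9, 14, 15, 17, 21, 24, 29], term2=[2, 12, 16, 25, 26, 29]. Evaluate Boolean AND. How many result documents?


Boolean AND: find intersection of posting lists
term1 docs: [2, 3, 7, 9, 14, 15, 17, 21, 24, 29]
term2 docs: [2, 12, 16, 25, 26, 29]
Intersection: [2, 29]
|intersection| = 2

2


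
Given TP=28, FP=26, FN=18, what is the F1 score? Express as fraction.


F1 = 2 * P * R / (P + R)
P = TP/(TP+FP) = 28/54 = 14/27
R = TP/(TP+FN) = 28/46 = 14/23
2 * P * R = 2 * 14/27 * 14/23 = 392/621
P + R = 14/27 + 14/23 = 700/621
F1 = 392/621 / 700/621 = 14/25

14/25


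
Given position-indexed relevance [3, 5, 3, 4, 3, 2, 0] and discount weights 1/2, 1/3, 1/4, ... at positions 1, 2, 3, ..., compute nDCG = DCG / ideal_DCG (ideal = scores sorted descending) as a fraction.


Position discount weights w_i = 1/(i+1) for i=1..7:
Weights = [1/2, 1/3, 1/4, 1/5, 1/6, 1/7, 1/8]
Actual relevance: [3, 5, 3, 4, 3, 2, 0]
DCG = 3/2 + 5/3 + 3/4 + 4/5 + 3/6 + 2/7 + 0/8 = 2311/420
Ideal relevance (sorted desc): [5, 4, 3, 3, 3, 2, 0]
Ideal DCG = 5/2 + 4/3 + 3/4 + 3/5 + 3/6 + 2/7 + 0/8 = 2507/420
nDCG = DCG / ideal_DCG = 2311/420 / 2507/420 = 2311/2507

2311/2507


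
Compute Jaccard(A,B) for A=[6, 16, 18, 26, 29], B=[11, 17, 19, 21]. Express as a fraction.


A intersect B = []
|A intersect B| = 0
A union B = [6, 11, 16, 17, 18, 19, 21, 26, 29]
|A union B| = 9
Jaccard = 0/9 = 0

0


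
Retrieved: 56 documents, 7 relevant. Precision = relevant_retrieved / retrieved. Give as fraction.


Precision = relevant_retrieved / total_retrieved
= 7 / 56
= 7 / (7 + 49)
= 1/8

1/8


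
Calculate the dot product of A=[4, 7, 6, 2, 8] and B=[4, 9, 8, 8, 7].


Dot product = sum of element-wise products
A[0]*B[0] = 4*4 = 16
A[1]*B[1] = 7*9 = 63
A[2]*B[2] = 6*8 = 48
A[3]*B[3] = 2*8 = 16
A[4]*B[4] = 8*7 = 56
Sum = 16 + 63 + 48 + 16 + 56 = 199

199


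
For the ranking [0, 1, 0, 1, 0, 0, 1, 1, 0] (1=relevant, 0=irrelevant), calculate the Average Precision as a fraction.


Computing P@k for each relevant position:
Position 1: not relevant
Position 2: relevant, P@2 = 1/2 = 1/2
Position 3: not relevant
Position 4: relevant, P@4 = 2/4 = 1/2
Position 5: not relevant
Position 6: not relevant
Position 7: relevant, P@7 = 3/7 = 3/7
Position 8: relevant, P@8 = 4/8 = 1/2
Position 9: not relevant
Sum of P@k = 1/2 + 1/2 + 3/7 + 1/2 = 27/14
AP = 27/14 / 4 = 27/56

27/56


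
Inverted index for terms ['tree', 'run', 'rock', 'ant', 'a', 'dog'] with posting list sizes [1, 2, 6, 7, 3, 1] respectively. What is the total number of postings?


Summing posting list sizes:
'tree': 1 postings
'run': 2 postings
'rock': 6 postings
'ant': 7 postings
'a': 3 postings
'dog': 1 postings
Total = 1 + 2 + 6 + 7 + 3 + 1 = 20

20


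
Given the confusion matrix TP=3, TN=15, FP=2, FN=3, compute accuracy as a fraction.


Accuracy = (TP + TN) / (TP + TN + FP + FN)
TP + TN = 3 + 15 = 18
Total = 3 + 15 + 2 + 3 = 23
Accuracy = 18 / 23 = 18/23

18/23


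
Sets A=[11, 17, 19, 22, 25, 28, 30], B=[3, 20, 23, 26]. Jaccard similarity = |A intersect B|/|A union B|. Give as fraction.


A intersect B = []
|A intersect B| = 0
A union B = [3, 11, 17, 19, 20, 22, 23, 25, 26, 28, 30]
|A union B| = 11
Jaccard = 0/11 = 0

0


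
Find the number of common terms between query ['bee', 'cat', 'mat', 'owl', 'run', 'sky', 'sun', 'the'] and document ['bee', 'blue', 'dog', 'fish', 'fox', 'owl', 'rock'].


Query terms: ['bee', 'cat', 'mat', 'owl', 'run', 'sky', 'sun', 'the']
Document terms: ['bee', 'blue', 'dog', 'fish', 'fox', 'owl', 'rock']
Common terms: ['bee', 'owl']
Overlap count = 2

2


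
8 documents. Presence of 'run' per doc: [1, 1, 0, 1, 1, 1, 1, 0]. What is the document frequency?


Checking each document for 'run':
Doc 1: present
Doc 2: present
Doc 3: absent
Doc 4: present
Doc 5: present
Doc 6: present
Doc 7: present
Doc 8: absent
df = sum of presences = 1 + 1 + 0 + 1 + 1 + 1 + 1 + 0 = 6

6


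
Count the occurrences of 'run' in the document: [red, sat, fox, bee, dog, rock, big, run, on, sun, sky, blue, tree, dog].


Document has 14 words
Scanning for 'run':
Found at positions: [7]
Count = 1

1


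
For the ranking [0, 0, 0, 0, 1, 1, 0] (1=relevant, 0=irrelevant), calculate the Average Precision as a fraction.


Computing P@k for each relevant position:
Position 1: not relevant
Position 2: not relevant
Position 3: not relevant
Position 4: not relevant
Position 5: relevant, P@5 = 1/5 = 1/5
Position 6: relevant, P@6 = 2/6 = 1/3
Position 7: not relevant
Sum of P@k = 1/5 + 1/3 = 8/15
AP = 8/15 / 2 = 4/15

4/15


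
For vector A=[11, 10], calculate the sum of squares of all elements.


|A|^2 = sum of squared components
A[0]^2 = 11^2 = 121
A[1]^2 = 10^2 = 100
Sum = 121 + 100 = 221

221


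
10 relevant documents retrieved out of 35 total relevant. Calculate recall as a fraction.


Recall = retrieved_relevant / total_relevant
= 10 / 35
= 10 / (10 + 25)
= 2/7

2/7


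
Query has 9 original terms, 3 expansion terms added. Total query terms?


Original terms: 9
Expansion terms: 3
Total = 9 + 3 = 12

12


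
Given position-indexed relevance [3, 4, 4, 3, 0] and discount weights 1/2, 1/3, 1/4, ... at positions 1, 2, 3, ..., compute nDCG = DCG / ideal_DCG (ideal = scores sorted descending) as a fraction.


Position discount weights w_i = 1/(i+1) for i=1..5:
Weights = [1/2, 1/3, 1/4, 1/5, 1/6]
Actual relevance: [3, 4, 4, 3, 0]
DCG = 3/2 + 4/3 + 4/4 + 3/5 + 0/6 = 133/30
Ideal relevance (sorted desc): [4, 4, 3, 3, 0]
Ideal DCG = 4/2 + 4/3 + 3/4 + 3/5 + 0/6 = 281/60
nDCG = DCG / ideal_DCG = 133/30 / 281/60 = 266/281

266/281


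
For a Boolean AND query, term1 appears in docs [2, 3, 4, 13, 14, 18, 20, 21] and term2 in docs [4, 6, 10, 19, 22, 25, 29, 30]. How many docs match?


Boolean AND: find intersection of posting lists
term1 docs: [2, 3, 4, 13, 14, 18, 20, 21]
term2 docs: [4, 6, 10, 19, 22, 25, 29, 30]
Intersection: [4]
|intersection| = 1

1


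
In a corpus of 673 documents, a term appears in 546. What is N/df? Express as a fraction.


IDF ratio = N / df
= 673 / 546
= 673/546

673/546


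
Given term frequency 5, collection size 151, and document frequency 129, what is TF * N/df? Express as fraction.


TF * (N/df)
= 5 * (151/129)
= 5 * 151/129
= 755/129

755/129


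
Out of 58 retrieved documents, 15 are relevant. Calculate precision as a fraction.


Precision = relevant_retrieved / total_retrieved
= 15 / 58
= 15 / (15 + 43)
= 15/58

15/58


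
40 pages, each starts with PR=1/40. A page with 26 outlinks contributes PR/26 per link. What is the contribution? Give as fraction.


Initial PR = 1/40 = 1/40
Outlinks = 26
Contribution per link = PR / outlinks
= 1/40 / 26
= 1/1040

1/1040


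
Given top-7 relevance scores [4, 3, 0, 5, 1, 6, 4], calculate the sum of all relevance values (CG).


Cumulative Gain = sum of relevance scores
Position 1: rel=4, running sum=4
Position 2: rel=3, running sum=7
Position 3: rel=0, running sum=7
Position 4: rel=5, running sum=12
Position 5: rel=1, running sum=13
Position 6: rel=6, running sum=19
Position 7: rel=4, running sum=23
CG = 23

23


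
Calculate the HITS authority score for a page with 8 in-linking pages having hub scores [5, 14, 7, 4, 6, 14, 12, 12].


Authority = sum of hub scores of in-linkers
In-link 1: hub score = 5
In-link 2: hub score = 14
In-link 3: hub score = 7
In-link 4: hub score = 4
In-link 5: hub score = 6
In-link 6: hub score = 14
In-link 7: hub score = 12
In-link 8: hub score = 12
Authority = 5 + 14 + 7 + 4 + 6 + 14 + 12 + 12 = 74

74


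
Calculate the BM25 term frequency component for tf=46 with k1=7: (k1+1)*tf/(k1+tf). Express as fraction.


BM25 TF component = (k1+1)*tf / (k1+tf)
k1 = 7, tf = 46
Numerator = (7+1)*46 = 368
Denominator = 7 + 46 = 53
= 368/53 = 368/53

368/53


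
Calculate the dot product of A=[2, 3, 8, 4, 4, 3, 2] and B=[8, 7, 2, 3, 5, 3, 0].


Dot product = sum of element-wise products
A[0]*B[0] = 2*8 = 16
A[1]*B[1] = 3*7 = 21
A[2]*B[2] = 8*2 = 16
A[3]*B[3] = 4*3 = 12
A[4]*B[4] = 4*5 = 20
A[5]*B[5] = 3*3 = 9
A[6]*B[6] = 2*0 = 0
Sum = 16 + 21 + 16 + 12 + 20 + 9 + 0 = 94

94


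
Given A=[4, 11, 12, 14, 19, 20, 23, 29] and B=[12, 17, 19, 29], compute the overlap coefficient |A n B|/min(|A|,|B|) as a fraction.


A intersect B = [12, 19, 29]
|A intersect B| = 3
min(|A|, |B|) = min(8, 4) = 4
Overlap = 3 / 4 = 3/4

3/4


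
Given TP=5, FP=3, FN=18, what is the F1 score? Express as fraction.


F1 = 2 * P * R / (P + R)
P = TP/(TP+FP) = 5/8 = 5/8
R = TP/(TP+FN) = 5/23 = 5/23
2 * P * R = 2 * 5/8 * 5/23 = 25/92
P + R = 5/8 + 5/23 = 155/184
F1 = 25/92 / 155/184 = 10/31

10/31


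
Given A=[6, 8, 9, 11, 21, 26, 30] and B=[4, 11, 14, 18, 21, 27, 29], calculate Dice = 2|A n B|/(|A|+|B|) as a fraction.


A intersect B = [11, 21]
|A intersect B| = 2
|A| = 7, |B| = 7
Dice = 2*2 / (7+7)
= 4 / 14 = 2/7

2/7


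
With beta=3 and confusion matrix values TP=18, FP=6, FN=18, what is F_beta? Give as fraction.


P = TP/(TP+FP) = 18/24 = 3/4
R = TP/(TP+FN) = 18/36 = 1/2
beta^2 = 3^2 = 9
(1 + beta^2) = 10
Numerator = (1+beta^2)*P*R = 15/4
Denominator = beta^2*P + R = 27/4 + 1/2 = 29/4
F_beta = 15/29

15/29


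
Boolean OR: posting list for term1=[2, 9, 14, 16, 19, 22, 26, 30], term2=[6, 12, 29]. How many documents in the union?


Boolean OR: find union of posting lists
term1 docs: [2, 9, 14, 16, 19, 22, 26, 30]
term2 docs: [6, 12, 29]
Union: [2, 6, 9, 12, 14, 16, 19, 22, 26, 29, 30]
|union| = 11

11


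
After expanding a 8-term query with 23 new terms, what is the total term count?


Original terms: 8
Expansion terms: 23
Total = 8 + 23 = 31

31


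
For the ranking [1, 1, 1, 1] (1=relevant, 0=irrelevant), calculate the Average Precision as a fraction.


Computing P@k for each relevant position:
Position 1: relevant, P@1 = 1/1 = 1
Position 2: relevant, P@2 = 2/2 = 1
Position 3: relevant, P@3 = 3/3 = 1
Position 4: relevant, P@4 = 4/4 = 1
Sum of P@k = 1 + 1 + 1 + 1 = 4
AP = 4 / 4 = 1

1


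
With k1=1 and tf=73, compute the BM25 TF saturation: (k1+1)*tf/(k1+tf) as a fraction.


BM25 TF component = (k1+1)*tf / (k1+tf)
k1 = 1, tf = 73
Numerator = (1+1)*73 = 146
Denominator = 1 + 73 = 74
= 146/74 = 73/37

73/37


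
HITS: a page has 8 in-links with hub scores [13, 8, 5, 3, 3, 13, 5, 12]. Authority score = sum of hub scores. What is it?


Authority = sum of hub scores of in-linkers
In-link 1: hub score = 13
In-link 2: hub score = 8
In-link 3: hub score = 5
In-link 4: hub score = 3
In-link 5: hub score = 3
In-link 6: hub score = 13
In-link 7: hub score = 5
In-link 8: hub score = 12
Authority = 13 + 8 + 5 + 3 + 3 + 13 + 5 + 12 = 62

62


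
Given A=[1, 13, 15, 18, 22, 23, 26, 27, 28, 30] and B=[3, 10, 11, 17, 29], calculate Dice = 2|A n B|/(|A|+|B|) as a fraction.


A intersect B = []
|A intersect B| = 0
|A| = 10, |B| = 5
Dice = 2*0 / (10+5)
= 0 / 15 = 0

0


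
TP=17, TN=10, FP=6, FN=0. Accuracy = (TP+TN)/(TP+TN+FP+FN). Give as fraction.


Accuracy = (TP + TN) / (TP + TN + FP + FN)
TP + TN = 17 + 10 = 27
Total = 17 + 10 + 6 + 0 = 33
Accuracy = 27 / 33 = 9/11

9/11


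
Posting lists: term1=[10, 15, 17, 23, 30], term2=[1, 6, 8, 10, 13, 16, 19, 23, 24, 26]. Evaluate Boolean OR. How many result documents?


Boolean OR: find union of posting lists
term1 docs: [10, 15, 17, 23, 30]
term2 docs: [1, 6, 8, 10, 13, 16, 19, 23, 24, 26]
Union: [1, 6, 8, 10, 13, 15, 16, 17, 19, 23, 24, 26, 30]
|union| = 13

13


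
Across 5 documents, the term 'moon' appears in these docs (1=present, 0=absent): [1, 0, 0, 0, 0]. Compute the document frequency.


Checking each document for 'moon':
Doc 1: present
Doc 2: absent
Doc 3: absent
Doc 4: absent
Doc 5: absent
df = sum of presences = 1 + 0 + 0 + 0 + 0 = 1

1


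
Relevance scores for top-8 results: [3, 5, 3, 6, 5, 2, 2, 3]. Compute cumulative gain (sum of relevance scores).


Cumulative Gain = sum of relevance scores
Position 1: rel=3, running sum=3
Position 2: rel=5, running sum=8
Position 3: rel=3, running sum=11
Position 4: rel=6, running sum=17
Position 5: rel=5, running sum=22
Position 6: rel=2, running sum=24
Position 7: rel=2, running sum=26
Position 8: rel=3, running sum=29
CG = 29

29


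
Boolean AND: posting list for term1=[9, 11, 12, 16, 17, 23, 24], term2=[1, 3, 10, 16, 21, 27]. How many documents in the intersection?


Boolean AND: find intersection of posting lists
term1 docs: [9, 11, 12, 16, 17, 23, 24]
term2 docs: [1, 3, 10, 16, 21, 27]
Intersection: [16]
|intersection| = 1

1


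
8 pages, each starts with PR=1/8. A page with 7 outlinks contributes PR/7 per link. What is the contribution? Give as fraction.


Initial PR = 1/8 = 1/8
Outlinks = 7
Contribution per link = PR / outlinks
= 1/8 / 7
= 1/56

1/56


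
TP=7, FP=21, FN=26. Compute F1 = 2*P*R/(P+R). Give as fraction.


F1 = 2 * P * R / (P + R)
P = TP/(TP+FP) = 7/28 = 1/4
R = TP/(TP+FN) = 7/33 = 7/33
2 * P * R = 2 * 1/4 * 7/33 = 7/66
P + R = 1/4 + 7/33 = 61/132
F1 = 7/66 / 61/132 = 14/61

14/61


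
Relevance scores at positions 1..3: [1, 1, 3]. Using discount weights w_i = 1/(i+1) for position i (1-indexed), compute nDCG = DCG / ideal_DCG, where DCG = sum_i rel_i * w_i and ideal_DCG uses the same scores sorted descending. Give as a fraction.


Position discount weights w_i = 1/(i+1) for i=1..3:
Weights = [1/2, 1/3, 1/4]
Actual relevance: [1, 1, 3]
DCG = 1/2 + 1/3 + 3/4 = 19/12
Ideal relevance (sorted desc): [3, 1, 1]
Ideal DCG = 3/2 + 1/3 + 1/4 = 25/12
nDCG = DCG / ideal_DCG = 19/12 / 25/12 = 19/25

19/25


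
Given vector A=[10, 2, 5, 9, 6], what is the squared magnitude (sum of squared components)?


|A|^2 = sum of squared components
A[0]^2 = 10^2 = 100
A[1]^2 = 2^2 = 4
A[2]^2 = 5^2 = 25
A[3]^2 = 9^2 = 81
A[4]^2 = 6^2 = 36
Sum = 100 + 4 + 25 + 81 + 36 = 246

246


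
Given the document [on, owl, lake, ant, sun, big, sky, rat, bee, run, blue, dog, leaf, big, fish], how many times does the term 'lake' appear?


Document has 15 words
Scanning for 'lake':
Found at positions: [2]
Count = 1

1


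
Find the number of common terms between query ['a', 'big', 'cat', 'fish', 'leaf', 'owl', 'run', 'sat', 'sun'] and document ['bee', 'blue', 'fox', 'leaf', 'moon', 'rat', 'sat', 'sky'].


Query terms: ['a', 'big', 'cat', 'fish', 'leaf', 'owl', 'run', 'sat', 'sun']
Document terms: ['bee', 'blue', 'fox', 'leaf', 'moon', 'rat', 'sat', 'sky']
Common terms: ['leaf', 'sat']
Overlap count = 2

2


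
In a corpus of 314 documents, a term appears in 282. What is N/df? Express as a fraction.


IDF ratio = N / df
= 314 / 282
= 157/141

157/141


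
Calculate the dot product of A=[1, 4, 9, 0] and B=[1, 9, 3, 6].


Dot product = sum of element-wise products
A[0]*B[0] = 1*1 = 1
A[1]*B[1] = 4*9 = 36
A[2]*B[2] = 9*3 = 27
A[3]*B[3] = 0*6 = 0
Sum = 1 + 36 + 27 + 0 = 64

64


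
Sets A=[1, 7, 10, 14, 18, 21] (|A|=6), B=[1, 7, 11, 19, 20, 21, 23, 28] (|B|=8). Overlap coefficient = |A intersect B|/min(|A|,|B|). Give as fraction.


A intersect B = [1, 7, 21]
|A intersect B| = 3
min(|A|, |B|) = min(6, 8) = 6
Overlap = 3 / 6 = 1/2

1/2


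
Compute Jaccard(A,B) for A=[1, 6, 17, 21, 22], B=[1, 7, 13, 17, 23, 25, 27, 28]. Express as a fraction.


A intersect B = [1, 17]
|A intersect B| = 2
A union B = [1, 6, 7, 13, 17, 21, 22, 23, 25, 27, 28]
|A union B| = 11
Jaccard = 2/11 = 2/11

2/11


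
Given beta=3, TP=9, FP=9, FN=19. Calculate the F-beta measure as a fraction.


P = TP/(TP+FP) = 9/18 = 1/2
R = TP/(TP+FN) = 9/28 = 9/28
beta^2 = 3^2 = 9
(1 + beta^2) = 10
Numerator = (1+beta^2)*P*R = 45/28
Denominator = beta^2*P + R = 9/2 + 9/28 = 135/28
F_beta = 1/3

1/3


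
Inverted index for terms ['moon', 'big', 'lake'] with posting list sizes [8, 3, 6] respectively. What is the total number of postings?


Summing posting list sizes:
'moon': 8 postings
'big': 3 postings
'lake': 6 postings
Total = 8 + 3 + 6 = 17

17


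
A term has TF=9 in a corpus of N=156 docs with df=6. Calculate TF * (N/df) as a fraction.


TF * (N/df)
= 9 * (156/6)
= 9 * 26
= 234

234


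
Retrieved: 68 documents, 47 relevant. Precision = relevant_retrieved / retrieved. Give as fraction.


Precision = relevant_retrieved / total_retrieved
= 47 / 68
= 47 / (47 + 21)
= 47/68

47/68


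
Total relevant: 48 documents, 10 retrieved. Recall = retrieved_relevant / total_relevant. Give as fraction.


Recall = retrieved_relevant / total_relevant
= 10 / 48
= 10 / (10 + 38)
= 5/24

5/24


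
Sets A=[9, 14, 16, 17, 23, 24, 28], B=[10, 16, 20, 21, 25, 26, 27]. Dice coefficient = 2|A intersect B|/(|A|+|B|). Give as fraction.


A intersect B = [16]
|A intersect B| = 1
|A| = 7, |B| = 7
Dice = 2*1 / (7+7)
= 2 / 14 = 1/7

1/7


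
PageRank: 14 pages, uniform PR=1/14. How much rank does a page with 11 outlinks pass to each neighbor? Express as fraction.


Initial PR = 1/14 = 1/14
Outlinks = 11
Contribution per link = PR / outlinks
= 1/14 / 11
= 1/154

1/154


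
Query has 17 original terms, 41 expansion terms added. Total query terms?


Original terms: 17
Expansion terms: 41
Total = 17 + 41 = 58

58


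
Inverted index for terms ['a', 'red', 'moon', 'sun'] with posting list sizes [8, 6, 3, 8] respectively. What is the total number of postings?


Summing posting list sizes:
'a': 8 postings
'red': 6 postings
'moon': 3 postings
'sun': 8 postings
Total = 8 + 6 + 3 + 8 = 25

25


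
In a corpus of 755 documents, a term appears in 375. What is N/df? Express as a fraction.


IDF ratio = N / df
= 755 / 375
= 151/75

151/75


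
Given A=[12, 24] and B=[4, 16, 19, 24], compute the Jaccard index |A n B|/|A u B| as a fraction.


A intersect B = [24]
|A intersect B| = 1
A union B = [4, 12, 16, 19, 24]
|A union B| = 5
Jaccard = 1/5 = 1/5

1/5


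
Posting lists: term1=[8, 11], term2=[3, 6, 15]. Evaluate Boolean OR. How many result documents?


Boolean OR: find union of posting lists
term1 docs: [8, 11]
term2 docs: [3, 6, 15]
Union: [3, 6, 8, 11, 15]
|union| = 5

5


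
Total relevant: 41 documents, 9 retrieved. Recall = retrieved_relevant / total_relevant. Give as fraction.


Recall = retrieved_relevant / total_relevant
= 9 / 41
= 9 / (9 + 32)
= 9/41

9/41


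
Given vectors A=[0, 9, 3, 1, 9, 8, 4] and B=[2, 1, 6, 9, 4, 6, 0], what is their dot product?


Dot product = sum of element-wise products
A[0]*B[0] = 0*2 = 0
A[1]*B[1] = 9*1 = 9
A[2]*B[2] = 3*6 = 18
A[3]*B[3] = 1*9 = 9
A[4]*B[4] = 9*4 = 36
A[5]*B[5] = 8*6 = 48
A[6]*B[6] = 4*0 = 0
Sum = 0 + 9 + 18 + 9 + 36 + 48 + 0 = 120

120


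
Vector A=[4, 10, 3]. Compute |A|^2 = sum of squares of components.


|A|^2 = sum of squared components
A[0]^2 = 4^2 = 16
A[1]^2 = 10^2 = 100
A[2]^2 = 3^2 = 9
Sum = 16 + 100 + 9 = 125

125


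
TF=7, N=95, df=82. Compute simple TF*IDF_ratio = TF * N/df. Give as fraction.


TF * (N/df)
= 7 * (95/82)
= 7 * 95/82
= 665/82

665/82


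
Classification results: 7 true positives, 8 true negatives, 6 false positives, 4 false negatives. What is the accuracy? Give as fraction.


Accuracy = (TP + TN) / (TP + TN + FP + FN)
TP + TN = 7 + 8 = 15
Total = 7 + 8 + 6 + 4 = 25
Accuracy = 15 / 25 = 3/5

3/5


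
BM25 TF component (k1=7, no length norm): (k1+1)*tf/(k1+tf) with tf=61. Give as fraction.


BM25 TF component = (k1+1)*tf / (k1+tf)
k1 = 7, tf = 61
Numerator = (7+1)*61 = 488
Denominator = 7 + 61 = 68
= 488/68 = 122/17

122/17


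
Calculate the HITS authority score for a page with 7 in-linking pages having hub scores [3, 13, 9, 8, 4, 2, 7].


Authority = sum of hub scores of in-linkers
In-link 1: hub score = 3
In-link 2: hub score = 13
In-link 3: hub score = 9
In-link 4: hub score = 8
In-link 5: hub score = 4
In-link 6: hub score = 2
In-link 7: hub score = 7
Authority = 3 + 13 + 9 + 8 + 4 + 2 + 7 = 46

46


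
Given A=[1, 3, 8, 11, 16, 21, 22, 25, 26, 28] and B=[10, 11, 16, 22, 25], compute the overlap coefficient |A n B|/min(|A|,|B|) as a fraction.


A intersect B = [11, 16, 22, 25]
|A intersect B| = 4
min(|A|, |B|) = min(10, 5) = 5
Overlap = 4 / 5 = 4/5

4/5


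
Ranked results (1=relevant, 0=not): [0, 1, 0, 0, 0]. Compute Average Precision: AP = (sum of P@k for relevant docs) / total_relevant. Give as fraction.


Computing P@k for each relevant position:
Position 1: not relevant
Position 2: relevant, P@2 = 1/2 = 1/2
Position 3: not relevant
Position 4: not relevant
Position 5: not relevant
Sum of P@k = 1/2 = 1/2
AP = 1/2 / 1 = 1/2

1/2


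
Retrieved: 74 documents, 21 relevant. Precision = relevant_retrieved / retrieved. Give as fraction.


Precision = relevant_retrieved / total_retrieved
= 21 / 74
= 21 / (21 + 53)
= 21/74

21/74


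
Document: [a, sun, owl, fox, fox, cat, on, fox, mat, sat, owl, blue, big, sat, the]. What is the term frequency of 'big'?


Document has 15 words
Scanning for 'big':
Found at positions: [12]
Count = 1

1


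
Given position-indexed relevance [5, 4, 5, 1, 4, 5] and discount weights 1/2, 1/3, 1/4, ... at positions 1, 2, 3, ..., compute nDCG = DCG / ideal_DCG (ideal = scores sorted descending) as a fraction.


Position discount weights w_i = 1/(i+1) for i=1..6:
Weights = [1/2, 1/3, 1/4, 1/5, 1/6, 1/7]
Actual relevance: [5, 4, 5, 1, 4, 5]
DCG = 5/2 + 4/3 + 5/4 + 1/5 + 4/6 + 5/7 = 933/140
Ideal relevance (sorted desc): [5, 5, 5, 4, 4, 1]
Ideal DCG = 5/2 + 5/3 + 5/4 + 4/5 + 4/6 + 1/7 = 2951/420
nDCG = DCG / ideal_DCG = 933/140 / 2951/420 = 2799/2951

2799/2951


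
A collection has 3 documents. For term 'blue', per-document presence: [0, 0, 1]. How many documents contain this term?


Checking each document for 'blue':
Doc 1: absent
Doc 2: absent
Doc 3: present
df = sum of presences = 0 + 0 + 1 = 1

1


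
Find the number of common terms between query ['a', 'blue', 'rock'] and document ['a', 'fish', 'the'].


Query terms: ['a', 'blue', 'rock']
Document terms: ['a', 'fish', 'the']
Common terms: ['a']
Overlap count = 1

1


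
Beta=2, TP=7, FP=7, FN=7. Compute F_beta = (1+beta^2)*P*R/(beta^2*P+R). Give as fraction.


P = TP/(TP+FP) = 7/14 = 1/2
R = TP/(TP+FN) = 7/14 = 1/2
beta^2 = 2^2 = 4
(1 + beta^2) = 5
Numerator = (1+beta^2)*P*R = 5/4
Denominator = beta^2*P + R = 2 + 1/2 = 5/2
F_beta = 1/2

1/2


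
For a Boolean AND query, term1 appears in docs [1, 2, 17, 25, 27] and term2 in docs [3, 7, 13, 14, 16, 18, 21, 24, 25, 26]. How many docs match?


Boolean AND: find intersection of posting lists
term1 docs: [1, 2, 17, 25, 27]
term2 docs: [3, 7, 13, 14, 16, 18, 21, 24, 25, 26]
Intersection: [25]
|intersection| = 1

1


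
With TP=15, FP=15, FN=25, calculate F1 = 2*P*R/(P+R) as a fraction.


F1 = 2 * P * R / (P + R)
P = TP/(TP+FP) = 15/30 = 1/2
R = TP/(TP+FN) = 15/40 = 3/8
2 * P * R = 2 * 1/2 * 3/8 = 3/8
P + R = 1/2 + 3/8 = 7/8
F1 = 3/8 / 7/8 = 3/7

3/7


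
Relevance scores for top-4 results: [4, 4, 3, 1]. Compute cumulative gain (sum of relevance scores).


Cumulative Gain = sum of relevance scores
Position 1: rel=4, running sum=4
Position 2: rel=4, running sum=8
Position 3: rel=3, running sum=11
Position 4: rel=1, running sum=12
CG = 12

12


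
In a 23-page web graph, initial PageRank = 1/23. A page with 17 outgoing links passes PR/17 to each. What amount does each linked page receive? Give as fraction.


Initial PR = 1/23 = 1/23
Outlinks = 17
Contribution per link = PR / outlinks
= 1/23 / 17
= 1/391

1/391


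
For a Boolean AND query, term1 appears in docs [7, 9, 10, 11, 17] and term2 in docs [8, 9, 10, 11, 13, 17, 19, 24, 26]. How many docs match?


Boolean AND: find intersection of posting lists
term1 docs: [7, 9, 10, 11, 17]
term2 docs: [8, 9, 10, 11, 13, 17, 19, 24, 26]
Intersection: [9, 10, 11, 17]
|intersection| = 4

4


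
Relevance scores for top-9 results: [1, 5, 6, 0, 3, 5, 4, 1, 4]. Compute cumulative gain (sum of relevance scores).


Cumulative Gain = sum of relevance scores
Position 1: rel=1, running sum=1
Position 2: rel=5, running sum=6
Position 3: rel=6, running sum=12
Position 4: rel=0, running sum=12
Position 5: rel=3, running sum=15
Position 6: rel=5, running sum=20
Position 7: rel=4, running sum=24
Position 8: rel=1, running sum=25
Position 9: rel=4, running sum=29
CG = 29

29


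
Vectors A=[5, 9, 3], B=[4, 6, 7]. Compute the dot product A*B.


Dot product = sum of element-wise products
A[0]*B[0] = 5*4 = 20
A[1]*B[1] = 9*6 = 54
A[2]*B[2] = 3*7 = 21
Sum = 20 + 54 + 21 = 95

95


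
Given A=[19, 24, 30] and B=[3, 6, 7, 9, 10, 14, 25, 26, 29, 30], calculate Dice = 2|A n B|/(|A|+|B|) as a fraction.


A intersect B = [30]
|A intersect B| = 1
|A| = 3, |B| = 10
Dice = 2*1 / (3+10)
= 2 / 13 = 2/13

2/13


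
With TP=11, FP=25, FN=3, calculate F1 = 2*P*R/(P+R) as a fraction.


F1 = 2 * P * R / (P + R)
P = TP/(TP+FP) = 11/36 = 11/36
R = TP/(TP+FN) = 11/14 = 11/14
2 * P * R = 2 * 11/36 * 11/14 = 121/252
P + R = 11/36 + 11/14 = 275/252
F1 = 121/252 / 275/252 = 11/25

11/25


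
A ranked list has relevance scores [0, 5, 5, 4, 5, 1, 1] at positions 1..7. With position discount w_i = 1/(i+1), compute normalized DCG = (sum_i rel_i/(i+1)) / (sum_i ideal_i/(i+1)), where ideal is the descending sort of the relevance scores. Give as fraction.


Position discount weights w_i = 1/(i+1) for i=1..7:
Weights = [1/2, 1/3, 1/4, 1/5, 1/6, 1/7, 1/8]
Actual relevance: [0, 5, 5, 4, 5, 1, 1]
DCG = 0/2 + 5/3 + 5/4 + 4/5 + 5/6 + 1/7 + 1/8 = 1349/280
Ideal relevance (sorted desc): [5, 5, 5, 4, 1, 1, 0]
Ideal DCG = 5/2 + 5/3 + 5/4 + 4/5 + 1/6 + 1/7 + 0/8 = 2741/420
nDCG = DCG / ideal_DCG = 1349/280 / 2741/420 = 4047/5482

4047/5482


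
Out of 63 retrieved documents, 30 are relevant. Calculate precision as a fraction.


Precision = relevant_retrieved / total_retrieved
= 30 / 63
= 30 / (30 + 33)
= 10/21

10/21


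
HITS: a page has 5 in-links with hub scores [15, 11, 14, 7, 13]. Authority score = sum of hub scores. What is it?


Authority = sum of hub scores of in-linkers
In-link 1: hub score = 15
In-link 2: hub score = 11
In-link 3: hub score = 14
In-link 4: hub score = 7
In-link 5: hub score = 13
Authority = 15 + 11 + 14 + 7 + 13 = 60

60


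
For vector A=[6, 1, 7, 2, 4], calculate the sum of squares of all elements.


|A|^2 = sum of squared components
A[0]^2 = 6^2 = 36
A[1]^2 = 1^2 = 1
A[2]^2 = 7^2 = 49
A[3]^2 = 2^2 = 4
A[4]^2 = 4^2 = 16
Sum = 36 + 1 + 49 + 4 + 16 = 106

106


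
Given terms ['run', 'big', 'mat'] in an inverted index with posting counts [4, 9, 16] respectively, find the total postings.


Summing posting list sizes:
'run': 4 postings
'big': 9 postings
'mat': 16 postings
Total = 4 + 9 + 16 = 29

29


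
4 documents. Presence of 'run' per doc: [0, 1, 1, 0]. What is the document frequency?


Checking each document for 'run':
Doc 1: absent
Doc 2: present
Doc 3: present
Doc 4: absent
df = sum of presences = 0 + 1 + 1 + 0 = 2

2


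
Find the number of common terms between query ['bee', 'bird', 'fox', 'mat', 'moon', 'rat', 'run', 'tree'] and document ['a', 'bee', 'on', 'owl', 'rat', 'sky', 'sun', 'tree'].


Query terms: ['bee', 'bird', 'fox', 'mat', 'moon', 'rat', 'run', 'tree']
Document terms: ['a', 'bee', 'on', 'owl', 'rat', 'sky', 'sun', 'tree']
Common terms: ['bee', 'rat', 'tree']
Overlap count = 3

3


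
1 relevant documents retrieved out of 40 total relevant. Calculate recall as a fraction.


Recall = retrieved_relevant / total_relevant
= 1 / 40
= 1 / (1 + 39)
= 1/40

1/40


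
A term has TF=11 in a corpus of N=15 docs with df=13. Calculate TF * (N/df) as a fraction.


TF * (N/df)
= 11 * (15/13)
= 11 * 15/13
= 165/13

165/13


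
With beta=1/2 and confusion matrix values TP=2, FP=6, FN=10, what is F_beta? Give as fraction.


P = TP/(TP+FP) = 2/8 = 1/4
R = TP/(TP+FN) = 2/12 = 1/6
beta^2 = 1/2^2 = 1/4
(1 + beta^2) = 5/4
Numerator = (1+beta^2)*P*R = 5/96
Denominator = beta^2*P + R = 1/16 + 1/6 = 11/48
F_beta = 5/22

5/22


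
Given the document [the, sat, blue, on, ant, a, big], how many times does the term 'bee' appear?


Document has 7 words
Scanning for 'bee':
Term not found in document
Count = 0

0


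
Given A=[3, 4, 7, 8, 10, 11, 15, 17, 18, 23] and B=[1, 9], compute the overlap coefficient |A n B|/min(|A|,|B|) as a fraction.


A intersect B = []
|A intersect B| = 0
min(|A|, |B|) = min(10, 2) = 2
Overlap = 0 / 2 = 0

0


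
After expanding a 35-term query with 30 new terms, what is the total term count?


Original terms: 35
Expansion terms: 30
Total = 35 + 30 = 65

65


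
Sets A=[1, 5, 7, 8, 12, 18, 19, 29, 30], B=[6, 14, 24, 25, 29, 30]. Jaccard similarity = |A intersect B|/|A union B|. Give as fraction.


A intersect B = [29, 30]
|A intersect B| = 2
A union B = [1, 5, 6, 7, 8, 12, 14, 18, 19, 24, 25, 29, 30]
|A union B| = 13
Jaccard = 2/13 = 2/13

2/13


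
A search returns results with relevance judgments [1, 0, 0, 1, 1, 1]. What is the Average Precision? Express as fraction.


Computing P@k for each relevant position:
Position 1: relevant, P@1 = 1/1 = 1
Position 2: not relevant
Position 3: not relevant
Position 4: relevant, P@4 = 2/4 = 1/2
Position 5: relevant, P@5 = 3/5 = 3/5
Position 6: relevant, P@6 = 4/6 = 2/3
Sum of P@k = 1 + 1/2 + 3/5 + 2/3 = 83/30
AP = 83/30 / 4 = 83/120

83/120


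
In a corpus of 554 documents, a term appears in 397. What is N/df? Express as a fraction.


IDF ratio = N / df
= 554 / 397
= 554/397

554/397


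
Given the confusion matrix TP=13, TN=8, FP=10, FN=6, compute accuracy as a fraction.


Accuracy = (TP + TN) / (TP + TN + FP + FN)
TP + TN = 13 + 8 = 21
Total = 13 + 8 + 10 + 6 = 37
Accuracy = 21 / 37 = 21/37

21/37


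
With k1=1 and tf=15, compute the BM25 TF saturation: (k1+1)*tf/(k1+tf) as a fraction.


BM25 TF component = (k1+1)*tf / (k1+tf)
k1 = 1, tf = 15
Numerator = (1+1)*15 = 30
Denominator = 1 + 15 = 16
= 30/16 = 15/8

15/8


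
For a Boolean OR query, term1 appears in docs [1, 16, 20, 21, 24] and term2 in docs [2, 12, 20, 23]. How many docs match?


Boolean OR: find union of posting lists
term1 docs: [1, 16, 20, 21, 24]
term2 docs: [2, 12, 20, 23]
Union: [1, 2, 12, 16, 20, 21, 23, 24]
|union| = 8

8


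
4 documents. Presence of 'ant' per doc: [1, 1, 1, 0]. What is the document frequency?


Checking each document for 'ant':
Doc 1: present
Doc 2: present
Doc 3: present
Doc 4: absent
df = sum of presences = 1 + 1 + 1 + 0 = 3

3


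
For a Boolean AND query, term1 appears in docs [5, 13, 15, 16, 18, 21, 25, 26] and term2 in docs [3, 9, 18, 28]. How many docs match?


Boolean AND: find intersection of posting lists
term1 docs: [5, 13, 15, 16, 18, 21, 25, 26]
term2 docs: [3, 9, 18, 28]
Intersection: [18]
|intersection| = 1

1


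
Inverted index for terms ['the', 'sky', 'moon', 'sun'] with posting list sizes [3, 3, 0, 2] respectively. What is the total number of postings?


Summing posting list sizes:
'the': 3 postings
'sky': 3 postings
'moon': 0 postings
'sun': 2 postings
Total = 3 + 3 + 0 + 2 = 8

8


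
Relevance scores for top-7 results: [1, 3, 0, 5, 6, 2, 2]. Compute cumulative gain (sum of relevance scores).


Cumulative Gain = sum of relevance scores
Position 1: rel=1, running sum=1
Position 2: rel=3, running sum=4
Position 3: rel=0, running sum=4
Position 4: rel=5, running sum=9
Position 5: rel=6, running sum=15
Position 6: rel=2, running sum=17
Position 7: rel=2, running sum=19
CG = 19

19


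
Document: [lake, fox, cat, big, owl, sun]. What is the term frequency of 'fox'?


Document has 6 words
Scanning for 'fox':
Found at positions: [1]
Count = 1

1


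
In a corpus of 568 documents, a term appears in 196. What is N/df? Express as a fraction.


IDF ratio = N / df
= 568 / 196
= 142/49

142/49


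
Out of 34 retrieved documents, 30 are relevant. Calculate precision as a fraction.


Precision = relevant_retrieved / total_retrieved
= 30 / 34
= 30 / (30 + 4)
= 15/17

15/17


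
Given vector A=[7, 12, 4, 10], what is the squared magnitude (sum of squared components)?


|A|^2 = sum of squared components
A[0]^2 = 7^2 = 49
A[1]^2 = 12^2 = 144
A[2]^2 = 4^2 = 16
A[3]^2 = 10^2 = 100
Sum = 49 + 144 + 16 + 100 = 309

309


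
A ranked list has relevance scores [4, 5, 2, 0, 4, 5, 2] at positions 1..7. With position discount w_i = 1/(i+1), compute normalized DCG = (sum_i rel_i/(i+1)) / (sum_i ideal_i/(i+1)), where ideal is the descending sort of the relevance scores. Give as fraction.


Position discount weights w_i = 1/(i+1) for i=1..7:
Weights = [1/2, 1/3, 1/4, 1/5, 1/6, 1/7, 1/8]
Actual relevance: [4, 5, 2, 0, 4, 5, 2]
DCG = 4/2 + 5/3 + 2/4 + 0/5 + 4/6 + 5/7 + 2/8 = 487/84
Ideal relevance (sorted desc): [5, 5, 4, 4, 2, 2, 0]
Ideal DCG = 5/2 + 5/3 + 4/4 + 4/5 + 2/6 + 2/7 + 0/8 = 461/70
nDCG = DCG / ideal_DCG = 487/84 / 461/70 = 2435/2766

2435/2766


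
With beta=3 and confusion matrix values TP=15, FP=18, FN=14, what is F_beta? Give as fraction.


P = TP/(TP+FP) = 15/33 = 5/11
R = TP/(TP+FN) = 15/29 = 15/29
beta^2 = 3^2 = 9
(1 + beta^2) = 10
Numerator = (1+beta^2)*P*R = 750/319
Denominator = beta^2*P + R = 45/11 + 15/29 = 1470/319
F_beta = 25/49

25/49


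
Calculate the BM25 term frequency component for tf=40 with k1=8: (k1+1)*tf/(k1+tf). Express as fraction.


BM25 TF component = (k1+1)*tf / (k1+tf)
k1 = 8, tf = 40
Numerator = (8+1)*40 = 360
Denominator = 8 + 40 = 48
= 360/48 = 15/2

15/2


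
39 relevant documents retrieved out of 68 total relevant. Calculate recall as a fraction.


Recall = retrieved_relevant / total_relevant
= 39 / 68
= 39 / (39 + 29)
= 39/68

39/68


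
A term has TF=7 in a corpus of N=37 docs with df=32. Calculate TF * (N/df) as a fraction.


TF * (N/df)
= 7 * (37/32)
= 7 * 37/32
= 259/32

259/32


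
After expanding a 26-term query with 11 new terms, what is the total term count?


Original terms: 26
Expansion terms: 11
Total = 26 + 11 = 37

37


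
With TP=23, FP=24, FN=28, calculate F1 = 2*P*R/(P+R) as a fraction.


F1 = 2 * P * R / (P + R)
P = TP/(TP+FP) = 23/47 = 23/47
R = TP/(TP+FN) = 23/51 = 23/51
2 * P * R = 2 * 23/47 * 23/51 = 1058/2397
P + R = 23/47 + 23/51 = 2254/2397
F1 = 1058/2397 / 2254/2397 = 23/49

23/49


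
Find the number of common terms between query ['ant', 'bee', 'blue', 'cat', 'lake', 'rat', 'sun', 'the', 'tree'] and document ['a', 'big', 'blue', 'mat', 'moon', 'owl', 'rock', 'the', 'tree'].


Query terms: ['ant', 'bee', 'blue', 'cat', 'lake', 'rat', 'sun', 'the', 'tree']
Document terms: ['a', 'big', 'blue', 'mat', 'moon', 'owl', 'rock', 'the', 'tree']
Common terms: ['blue', 'the', 'tree']
Overlap count = 3

3


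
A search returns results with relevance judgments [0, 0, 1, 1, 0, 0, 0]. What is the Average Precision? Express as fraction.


Computing P@k for each relevant position:
Position 1: not relevant
Position 2: not relevant
Position 3: relevant, P@3 = 1/3 = 1/3
Position 4: relevant, P@4 = 2/4 = 1/2
Position 5: not relevant
Position 6: not relevant
Position 7: not relevant
Sum of P@k = 1/3 + 1/2 = 5/6
AP = 5/6 / 2 = 5/12

5/12


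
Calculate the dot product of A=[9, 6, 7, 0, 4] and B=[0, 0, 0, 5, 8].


Dot product = sum of element-wise products
A[0]*B[0] = 9*0 = 0
A[1]*B[1] = 6*0 = 0
A[2]*B[2] = 7*0 = 0
A[3]*B[3] = 0*5 = 0
A[4]*B[4] = 4*8 = 32
Sum = 0 + 0 + 0 + 0 + 32 = 32

32


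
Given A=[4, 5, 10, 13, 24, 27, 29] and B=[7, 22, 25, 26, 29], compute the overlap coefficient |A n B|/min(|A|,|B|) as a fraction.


A intersect B = [29]
|A intersect B| = 1
min(|A|, |B|) = min(7, 5) = 5
Overlap = 1 / 5 = 1/5

1/5


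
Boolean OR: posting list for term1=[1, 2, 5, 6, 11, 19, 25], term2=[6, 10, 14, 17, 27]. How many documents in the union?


Boolean OR: find union of posting lists
term1 docs: [1, 2, 5, 6, 11, 19, 25]
term2 docs: [6, 10, 14, 17, 27]
Union: [1, 2, 5, 6, 10, 11, 14, 17, 19, 25, 27]
|union| = 11

11


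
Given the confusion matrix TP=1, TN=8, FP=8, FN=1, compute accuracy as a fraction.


Accuracy = (TP + TN) / (TP + TN + FP + FN)
TP + TN = 1 + 8 = 9
Total = 1 + 8 + 8 + 1 = 18
Accuracy = 9 / 18 = 1/2

1/2


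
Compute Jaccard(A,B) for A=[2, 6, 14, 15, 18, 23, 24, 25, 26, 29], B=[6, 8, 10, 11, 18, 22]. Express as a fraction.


A intersect B = [6, 18]
|A intersect B| = 2
A union B = [2, 6, 8, 10, 11, 14, 15, 18, 22, 23, 24, 25, 26, 29]
|A union B| = 14
Jaccard = 2/14 = 1/7

1/7


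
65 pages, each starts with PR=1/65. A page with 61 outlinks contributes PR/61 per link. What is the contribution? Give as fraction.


Initial PR = 1/65 = 1/65
Outlinks = 61
Contribution per link = PR / outlinks
= 1/65 / 61
= 1/3965

1/3965


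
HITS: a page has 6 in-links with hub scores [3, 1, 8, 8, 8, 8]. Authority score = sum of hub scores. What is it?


Authority = sum of hub scores of in-linkers
In-link 1: hub score = 3
In-link 2: hub score = 1
In-link 3: hub score = 8
In-link 4: hub score = 8
In-link 5: hub score = 8
In-link 6: hub score = 8
Authority = 3 + 1 + 8 + 8 + 8 + 8 = 36

36


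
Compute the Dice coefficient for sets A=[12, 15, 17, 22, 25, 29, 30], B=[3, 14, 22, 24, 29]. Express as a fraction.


A intersect B = [22, 29]
|A intersect B| = 2
|A| = 7, |B| = 5
Dice = 2*2 / (7+5)
= 4 / 12 = 1/3

1/3


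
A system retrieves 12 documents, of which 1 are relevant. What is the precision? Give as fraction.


Precision = relevant_retrieved / total_retrieved
= 1 / 12
= 1 / (1 + 11)
= 1/12

1/12


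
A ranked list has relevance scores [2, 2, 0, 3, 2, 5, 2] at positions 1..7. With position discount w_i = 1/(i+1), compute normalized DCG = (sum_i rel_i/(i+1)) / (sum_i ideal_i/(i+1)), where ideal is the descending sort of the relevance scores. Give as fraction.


Position discount weights w_i = 1/(i+1) for i=1..7:
Weights = [1/2, 1/3, 1/4, 1/5, 1/6, 1/7, 1/8]
Actual relevance: [2, 2, 0, 3, 2, 5, 2]
DCG = 2/2 + 2/3 + 0/4 + 3/5 + 2/6 + 5/7 + 2/8 = 499/140
Ideal relevance (sorted desc): [5, 3, 2, 2, 2, 2, 0]
Ideal DCG = 5/2 + 3/3 + 2/4 + 2/5 + 2/6 + 2/7 + 0/8 = 527/105
nDCG = DCG / ideal_DCG = 499/140 / 527/105 = 1497/2108

1497/2108


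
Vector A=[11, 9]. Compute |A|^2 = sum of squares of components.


|A|^2 = sum of squared components
A[0]^2 = 11^2 = 121
A[1]^2 = 9^2 = 81
Sum = 121 + 81 = 202

202


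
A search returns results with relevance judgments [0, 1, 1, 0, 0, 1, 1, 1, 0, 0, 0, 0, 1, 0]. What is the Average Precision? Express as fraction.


Computing P@k for each relevant position:
Position 1: not relevant
Position 2: relevant, P@2 = 1/2 = 1/2
Position 3: relevant, P@3 = 2/3 = 2/3
Position 4: not relevant
Position 5: not relevant
Position 6: relevant, P@6 = 3/6 = 1/2
Position 7: relevant, P@7 = 4/7 = 4/7
Position 8: relevant, P@8 = 5/8 = 5/8
Position 9: not relevant
Position 10: not relevant
Position 11: not relevant
Position 12: not relevant
Position 13: relevant, P@13 = 6/13 = 6/13
Position 14: not relevant
Sum of P@k = 1/2 + 2/3 + 1/2 + 4/7 + 5/8 + 6/13 = 7261/2184
AP = 7261/2184 / 6 = 7261/13104

7261/13104


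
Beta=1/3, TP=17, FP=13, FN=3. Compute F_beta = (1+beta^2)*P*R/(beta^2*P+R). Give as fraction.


P = TP/(TP+FP) = 17/30 = 17/30
R = TP/(TP+FN) = 17/20 = 17/20
beta^2 = 1/3^2 = 1/9
(1 + beta^2) = 10/9
Numerator = (1+beta^2)*P*R = 289/540
Denominator = beta^2*P + R = 17/270 + 17/20 = 493/540
F_beta = 17/29

17/29


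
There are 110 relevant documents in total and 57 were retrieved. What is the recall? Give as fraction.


Recall = retrieved_relevant / total_relevant
= 57 / 110
= 57 / (57 + 53)
= 57/110

57/110


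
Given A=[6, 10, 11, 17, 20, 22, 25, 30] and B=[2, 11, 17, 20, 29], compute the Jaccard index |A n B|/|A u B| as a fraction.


A intersect B = [11, 17, 20]
|A intersect B| = 3
A union B = [2, 6, 10, 11, 17, 20, 22, 25, 29, 30]
|A union B| = 10
Jaccard = 3/10 = 3/10

3/10


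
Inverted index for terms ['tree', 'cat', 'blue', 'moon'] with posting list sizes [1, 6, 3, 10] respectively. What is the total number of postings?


Summing posting list sizes:
'tree': 1 postings
'cat': 6 postings
'blue': 3 postings
'moon': 10 postings
Total = 1 + 6 + 3 + 10 = 20

20
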